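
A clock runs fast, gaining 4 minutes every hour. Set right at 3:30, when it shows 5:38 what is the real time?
For every 60 true minutes, the faulty clock advances 64 minutes, so 1 faulty-clock minute corresponds to 60/64 true minutes.
From 3:30 to 5:38 on the faulty dial is 128 minutes.
True elapsed: 128 x 60/64 = 120 minutes = 2 hours.
True time: 3:30 + 2 hours = 5:30.

Final answer: 5:30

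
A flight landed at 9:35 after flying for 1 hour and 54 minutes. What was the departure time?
Starting time: 9:35 = 575 total minutes past 12:00
Subtracting: 1 hour and 54 minutes = 114 minutes
575 - 114 = 461 minutes
= 7 hours and 41 minutes past 12:00 = 7:41

Final answer: 7:41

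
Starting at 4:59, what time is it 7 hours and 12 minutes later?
Starting time: 4:59
Adding 12 minutes to 59 minutes: 59 + 12 = 71 minutes = 1 hour and 11 minutes
Adding 7 hours: 4 + 7 + 1 (carry) = 12
Final time: 12:11

Final answer: 12:11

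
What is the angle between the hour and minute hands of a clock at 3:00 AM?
Hour hand position: 3 x 30 + 0 x 0.5 = 90 degrees
Minute hand position: 0 x 6 = 0 degrees
Difference: |90 - 0| = 90 degrees
The angle between the hands is 90 degrees

Final answer: 90 degrees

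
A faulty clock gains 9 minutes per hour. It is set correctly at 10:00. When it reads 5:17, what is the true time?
For every 60 true minutes, the faulty clock advances 69 minutes, so 1 faulty-clock minute corresponds to 60/69 true minutes.
From 10:00 to 5:17 on the faulty dial is 437 minutes.
True elapsed: 437 x 60/69 = 380 minutes = 6 hours and 20 minutes.
True time: 10:00 + 6 hours and 20 minutes = 4:20.

Final answer: 4:20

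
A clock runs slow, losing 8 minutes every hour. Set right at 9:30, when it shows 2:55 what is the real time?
For every 60 true minutes, the faulty clock advances 52 minutes, so 1 faulty-clock minute corresponds to 60/52 true minutes.
From 9:30 to 2:55 on the faulty dial is 325 minutes.
True elapsed: 325 x 60/52 = 375 minutes = 6 hours and 15 minutes.
True time: 9:30 + 6 hours and 15 minutes = 3:45.

Final answer: 3:45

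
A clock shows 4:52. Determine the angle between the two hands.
Hour hand position: 4 x 30 + 52 x 0.5 = 146 degrees
Minute hand position: 52 x 6 = 312 degrees
Difference: |146 - 312| = 166 degrees
The angle between the hands is 166 degrees

Final answer: 166 degrees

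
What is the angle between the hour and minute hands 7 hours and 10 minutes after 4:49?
First find the time 7 hours and 10 minutes after 4:49.
Total minutes: 4 x 60 + 49 + 7 x 60 + 10 = 719.
719 mod 720 = 719 minutes = 11:59.
Now compute the angle at 11:59:
Hour hand: 11 x 30 + 59 x 0.5 = 359.5 degrees
Minute hand: 59 x 6 = 354 degrees
Difference: |359.5 - 354| = 5.5 degrees
The angle is 5.5 degrees

Final answer: 5.5 degrees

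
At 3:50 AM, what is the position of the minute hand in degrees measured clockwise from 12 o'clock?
The minute hand moves 6 degrees per minute.
At 3:50: 50 x 6 = 300 degrees

Final answer: 300 degrees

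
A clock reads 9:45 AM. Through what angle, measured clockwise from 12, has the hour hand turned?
The hour hand moves 30 degrees per hour and 0.5 degrees per minute.
At 9:45: (9) x 30 + 45 x 0.5 = 270 + 22.5 = 292.5 degrees

Final answer: 292.5 degrees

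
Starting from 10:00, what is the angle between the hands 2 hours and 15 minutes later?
First find the time 2 hours and 15 minutes after 10:00.
Total minutes: 10 x 60 + 0 + 2 x 60 + 15 = 735.
735 mod 720 = 15 minutes = 12:15.
Now compute the angle at 12:15:
Hour hand: 0 x 30 + 15 x 0.5 = 7.5 degrees
Minute hand: 15 x 6 = 90 degrees
Difference: |7.5 - 90| = 82.5 degrees
The angle is 82.5 degrees

Final answer: 82.5 degrees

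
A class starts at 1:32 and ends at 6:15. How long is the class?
From 1:32 to 6:15:
(6 x 60 + 15) - (1 x 60 + 32) = 375 - 92 = 283 minutes
= 4 hours and 43 minutes

Final answer: 4 hours and 43 minutes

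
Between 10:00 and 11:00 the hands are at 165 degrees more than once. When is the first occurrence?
At t minutes past 10:00, the hour hand is at 30 x 10 + 0.5t degrees and the minute hand is at 6t degrees.
The smaller angle between them is 165 degrees when |30H - 5.5t| = 165 or |30H - 5.5t| = 195.
With H = 10, solve 30 x 10 - 5.5t = +/- target for each target:
  t = (30 x 10 - 165) / 5.5 = 24.55
  t = (30 x 10 + 165) / 5.5 = 84.55 (outside (0, 60))
  t = (30 x 10 - 195) / 5.5 = 19.09
  t = (30 x 10 + 195) / 5.5 = 90 (outside (0, 60))
Valid solutions in (0, 60): {19.09, 24.55} minutes.
The first occurrence is t = 19.09 minutes.
The hands form a 165-degree angle at 19.09 minutes past 10:00.

Final answer: 19.09 minutes past 10:00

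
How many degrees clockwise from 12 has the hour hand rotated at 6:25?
The hour hand moves 30 degrees per hour and 0.5 degrees per minute.
At 6:25: (6) x 30 + 25 x 0.5 = 180 + 12.5 = 192.5 degrees

Final answer: 192.5 degrees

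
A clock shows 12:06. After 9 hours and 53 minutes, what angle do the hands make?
First find the time 9 hours and 53 minutes after 12:06.
Total minutes: 12 x 60 + 6 + 9 x 60 + 53 = 1319.
1319 mod 720 = 599 minutes = 9:59.
Now compute the angle at 9:59:
Hour hand: 9 x 30 + 59 x 0.5 = 299.5 degrees
Minute hand: 59 x 6 = 354 degrees
Difference: |299.5 - 354| = 54.5 degrees
The angle is 54.5 degrees

Final answer: 54.5 degrees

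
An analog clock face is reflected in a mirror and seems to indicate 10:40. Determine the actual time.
Reflection across the vertical (12-6) axis maps a hand at angle A degrees to (360 - A) degrees, which sends a reading of T minutes past 12:00 to (720 - T) minutes past 12:00.
Mirror reads 10:40 = 640 minutes past 12:00.
Actual time: (720 - 640) mod 720 = 80 minutes = 1:20.

Final answer: 1:20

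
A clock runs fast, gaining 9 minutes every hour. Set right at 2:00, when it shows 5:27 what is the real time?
For every 60 true minutes, the faulty clock advances 69 minutes, so 1 faulty-clock minute corresponds to 60/69 true minutes.
From 2:00 to 5:27 on the faulty dial is 207 minutes.
True elapsed: 207 x 60/69 = 180 minutes = 3 hours.
True time: 2:00 + 3 hours = 5:00.

Final answer: 5:00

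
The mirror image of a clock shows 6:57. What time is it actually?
Reflection across the vertical (12-6) axis maps a hand at angle A degrees to (360 - A) degrees, which sends a reading of T minutes past 12:00 to (720 - T) minutes past 12:00.
Mirror reads 6:57 = 417 minutes past 12:00.
Actual time: (720 - 417) mod 720 = 303 minutes = 5:03.

Final answer: 5:03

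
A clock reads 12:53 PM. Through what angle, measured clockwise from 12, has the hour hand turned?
The hour hand moves 30 degrees per hour and 0.5 degrees per minute.
At 12:53: (0) x 30 + 53 x 0.5 = 0 + 26.5 = 26.5 degrees

Final answer: 26.5 degrees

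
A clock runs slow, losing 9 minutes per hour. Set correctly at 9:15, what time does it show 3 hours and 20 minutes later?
For every 60 true minutes, the faulty clock advances 60 - 9 = 51 minutes.
True elapsed: 3 hours and 20 minutes = 200 minutes.
Faulty clock advances: 200 x 51/60 = 170 minutes (drift: 30 minutes behind).
Shown time: 9:15 + 170 minutes = 12:05.

Final answer: 12:05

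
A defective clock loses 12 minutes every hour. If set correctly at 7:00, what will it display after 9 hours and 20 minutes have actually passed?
For every 60 true minutes, the faulty clock advances 60 - 12 = 48 minutes.
True elapsed: 9 hours and 20 minutes = 560 minutes.
Faulty clock advances: 560 x 48/60 = 448 minutes (drift: 112 minutes behind).
Shown time: 7:00 + 448 minutes = 2:28.

Final answer: 2:28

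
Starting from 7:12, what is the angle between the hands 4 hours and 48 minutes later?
First find the time 4 hours and 48 minutes after 7:12.
Total minutes: 7 x 60 + 12 + 4 x 60 + 48 = 720.
720 mod 720 = 0 minutes = 12:00.
Now compute the angle at 12:00:
Hour hand: 0 x 30 + 0 x 0.5 = 0 degrees
Minute hand: 0 x 6 = 0 degrees
Difference: |0 - 0| = 0 degrees
The angle is 0 degrees

Final answer: 0 degrees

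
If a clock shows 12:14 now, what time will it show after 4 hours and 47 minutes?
Starting time: 12:14
Adding 47 minutes to 14 minutes: 14 + 47 = 61 minutes = 1 hour and 1 minute
Adding 4 hours: 12 + 4 + 1 (carry) = 17 - 12 = 5
Final time: 5:01

Final answer: 5:01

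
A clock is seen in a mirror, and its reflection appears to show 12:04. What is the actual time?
Reflection across the vertical (12-6) axis maps a hand at angle A degrees to (360 - A) degrees, which sends a reading of T minutes past 12:00 to (720 - T) minutes past 12:00.
Mirror reads 12:04 = 4 minutes past 12:00.
Actual time: (720 - 4) mod 720 = 716 minutes = 11:56.

Final answer: 11:56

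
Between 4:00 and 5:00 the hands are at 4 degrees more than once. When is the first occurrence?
At t minutes past 4:00, the hour hand is at 30 x 4 + 0.5t degrees and the minute hand is at 6t degrees.
The smaller angle between them is 4 degrees when |30H - 5.5t| = 4 or |30H - 5.5t| = 356.
With H = 4, solve 30 x 4 - 5.5t = +/- target for each target:
  t = (30 x 4 - 4) / 5.5 = 21.09
  t = (30 x 4 + 4) / 5.5 = 22.55
  t = (30 x 4 - 356) / 5.5 = -42.91 (outside (0, 60))
  t = (30 x 4 + 356) / 5.5 = 86.55 (outside (0, 60))
Valid solutions in (0, 60): {21.09, 22.55} minutes.
The first occurrence is t = 21.09 minutes.
The hands form a 4-degree angle at 21.09 minutes past 4:00.

Final answer: 21.09 minutes past 4:00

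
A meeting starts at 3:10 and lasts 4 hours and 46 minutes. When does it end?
Starting time: 3:10
Adding 46 minutes to 10 minutes: 10 + 46 = 56 minutes
Adding 4 hours: 3 + 4 = 7
Final time: 7:56

Final answer: 7:56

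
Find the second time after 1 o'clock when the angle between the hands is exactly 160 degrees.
At t minutes past 1:00, the hour hand is at 30 x 1 + 0.5t degrees and the minute hand is at 6t degrees.
The smaller angle between them is 160 degrees when |30H - 5.5t| = 160 or |30H - 5.5t| = 200.
With H = 1, solve 30 x 1 - 5.5t = +/- target for each target:
  t = (30 x 1 - 160) / 5.5 = -23.64 (outside (0, 60))
  t = (30 x 1 + 160) / 5.5 = 34.55
  t = (30 x 1 - 200) / 5.5 = -30.91 (outside (0, 60))
  t = (30 x 1 + 200) / 5.5 = 41.82
Valid solutions in (0, 60): {34.55, 41.82} minutes.
The second occurrence is t = 41.82 minutes.
The hands form a 160-degree angle at 41.82 minutes past 1:00.

Final answer: 41.82 minutes past 1:00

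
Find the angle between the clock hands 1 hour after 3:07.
First find the time 1 hour after 3:07.
Total minutes: 3 x 60 + 7 + 1 x 60 + 0 = 247.
247 mod 720 = 247 minutes = 4:07.
Now compute the angle at 4:07:
Hour hand: 4 x 30 + 7 x 0.5 = 123.5 degrees
Minute hand: 7 x 6 = 42 degrees
Difference: |123.5 - 42| = 81.5 degrees
The angle is 81.5 degrees

Final answer: 81.5 degrees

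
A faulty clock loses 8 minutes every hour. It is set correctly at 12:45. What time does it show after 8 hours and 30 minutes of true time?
For every 60 true minutes, the faulty clock advances 60 - 8 = 52 minutes.
True elapsed: 8 hours and 30 minutes = 510 minutes.
Faulty clock advances: 510 x 52/60 = 442 minutes (drift: 68 minutes behind).
Shown time: 12:45 + 442 minutes = 8:07.

Final answer: 8:07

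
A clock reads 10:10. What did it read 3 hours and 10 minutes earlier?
Starting time: 10:10 = 610 total minutes past 12:00
Subtracting: 3 hours and 10 minutes = 190 minutes
610 - 190 = 420 minutes
= 7 hours past 12:00 = 7:00

Final answer: 7:00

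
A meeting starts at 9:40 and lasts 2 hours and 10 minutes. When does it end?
Starting time: 9:40
Adding 10 minutes to 40 minutes: 40 + 10 = 50 minutes
Adding 2 hours: 9 + 2 = 11
Final time: 11:50

Final answer: 11:50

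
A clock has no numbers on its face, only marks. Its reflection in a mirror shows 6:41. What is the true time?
Reflection across the vertical (12-6) axis maps a hand at angle A degrees to (360 - A) degrees, which sends a reading of T minutes past 12:00 to (720 - T) minutes past 12:00.
Mirror reads 6:41 = 401 minutes past 12:00.
Actual time: (720 - 401) mod 720 = 319 minutes = 5:19.

Final answer: 5:19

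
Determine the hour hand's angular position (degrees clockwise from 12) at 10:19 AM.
The hour hand moves 30 degrees per hour and 0.5 degrees per minute.
At 10:19: (10) x 30 + 19 x 0.5 = 300 + 9.5 = 309.5 degrees

Final answer: 309.5 degrees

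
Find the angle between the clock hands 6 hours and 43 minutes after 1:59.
First find the time 6 hours and 43 minutes after 1:59.
Total minutes: 1 x 60 + 59 + 6 x 60 + 43 = 522.
522 mod 720 = 522 minutes = 8:42.
Now compute the angle at 8:42:
Hour hand: 8 x 30 + 42 x 0.5 = 261 degrees
Minute hand: 42 x 6 = 252 degrees
Difference: |261 - 252| = 9 degrees
The angle is 9 degrees

Final answer: 9 degrees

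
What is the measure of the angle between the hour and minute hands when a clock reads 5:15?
Hour hand position: 5 x 30 + 15 x 0.5 = 157.5 degrees
Minute hand position: 15 x 6 = 90 degrees
Difference: |157.5 - 90| = 67.5 degrees
The angle between the hands is 67.5 degrees

Final answer: 67.5 degrees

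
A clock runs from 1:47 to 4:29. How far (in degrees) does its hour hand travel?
The hour hand moves 0.5 degrees per minute.
Time elapsed: 4:29 - 1:47 = 162 minutes
Angular displacement: 162 x 0.5 = 81 degrees

Final answer: 81 degrees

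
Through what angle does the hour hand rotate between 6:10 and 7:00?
The hour hand moves 0.5 degrees per minute.
Time elapsed: 7:00 - 6:10 = 50 minutes
Angular displacement: 50 x 0.5 = 25 degrees

Final answer: 25 degrees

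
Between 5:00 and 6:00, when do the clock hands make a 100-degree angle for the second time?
At t minutes past 5:00, the hour hand is at 30 x 5 + 0.5t degrees and the minute hand is at 6t degrees.
The smaller angle between them is 100 degrees when |30H - 5.5t| = 100 or |30H - 5.5t| = 260.
With H = 5, solve 30 x 5 - 5.5t = +/- target for each target:
  t = (30 x 5 - 100) / 5.5 = 9.09
  t = (30 x 5 + 100) / 5.5 = 45.45
  t = (30 x 5 - 260) / 5.5 = -20 (outside (0, 60))
  t = (30 x 5 + 260) / 5.5 = 74.55 (outside (0, 60))
Valid solutions in (0, 60): {9.09, 45.45} minutes.
The second occurrence is t = 45.45 minutes.
The hands form a 100-degree angle at 45.45 minutes past 5:00.

Final answer: 45.45 minutes past 5:00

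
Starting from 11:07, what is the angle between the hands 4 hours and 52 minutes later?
First find the time 4 hours and 52 minutes after 11:07.
Total minutes: 11 x 60 + 7 + 4 x 60 + 52 = 959.
959 mod 720 = 239 minutes = 3:59.
Now compute the angle at 3:59:
Hour hand: 3 x 30 + 59 x 0.5 = 119.5 degrees
Minute hand: 59 x 6 = 354 degrees
Difference: |119.5 - 354| = 234.5 degrees
Smaller angle: 360 - 234.5 = 125.5 degrees

Final answer: 125.5 degrees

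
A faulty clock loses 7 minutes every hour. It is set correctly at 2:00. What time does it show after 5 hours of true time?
For every 60 true minutes, the faulty clock advances 60 - 7 = 53 minutes.
True elapsed: 5 hours = 300 minutes.
Faulty clock advances: 300 x 53/60 = 265 minutes (drift: 35 minutes behind).
Shown time: 2:00 + 265 minutes = 6:25.

Final answer: 6:25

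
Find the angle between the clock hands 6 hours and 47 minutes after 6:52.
First find the time 6 hours and 47 minutes after 6:52.
Total minutes: 6 x 60 + 52 + 6 x 60 + 47 = 819.
819 mod 720 = 99 minutes = 1:39.
Now compute the angle at 1:39:
Hour hand: 1 x 30 + 39 x 0.5 = 49.5 degrees
Minute hand: 39 x 6 = 234 degrees
Difference: |49.5 - 234| = 184.5 degrees
Smaller angle: 360 - 184.5 = 175.5 degrees

Final answer: 175.5 degrees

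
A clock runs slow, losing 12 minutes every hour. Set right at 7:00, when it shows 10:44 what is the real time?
For every 60 true minutes, the faulty clock advances 48 minutes, so 1 faulty-clock minute corresponds to 60/48 true minutes.
From 7:00 to 10:44 on the faulty dial is 224 minutes.
True elapsed: 224 x 60/48 = 280 minutes = 4 hours and 40 minutes.
True time: 7:00 + 4 hours and 40 minutes = 11:40.

Final answer: 11:40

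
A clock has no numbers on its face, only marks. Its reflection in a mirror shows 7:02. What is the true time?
Reflection across the vertical (12-6) axis maps a hand at angle A degrees to (360 - A) degrees, which sends a reading of T minutes past 12:00 to (720 - T) minutes past 12:00.
Mirror reads 7:02 = 422 minutes past 12:00.
Actual time: (720 - 422) mod 720 = 298 minutes = 4:58.

Final answer: 4:58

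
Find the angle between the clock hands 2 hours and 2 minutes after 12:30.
First find the time 2 hours and 2 minutes after 12:30.
Total minutes: 12 x 60 + 30 + 2 x 60 + 2 = 872.
872 mod 720 = 152 minutes = 2:32.
Now compute the angle at 2:32:
Hour hand: 2 x 30 + 32 x 0.5 = 76 degrees
Minute hand: 32 x 6 = 192 degrees
Difference: |76 - 192| = 116 degrees
The angle is 116 degrees

Final answer: 116 degrees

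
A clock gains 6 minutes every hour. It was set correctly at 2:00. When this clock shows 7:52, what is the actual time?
For every 60 true minutes, the faulty clock advances 66 minutes, so 1 faulty-clock minute corresponds to 60/66 true minutes.
From 2:00 to 7:52 on the faulty dial is 352 minutes.
True elapsed: 352 x 60/66 = 320 minutes = 5 hours and 20 minutes.
True time: 2:00 + 5 hours and 20 minutes = 7:20.

Final answer: 7:20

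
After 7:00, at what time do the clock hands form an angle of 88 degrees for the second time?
At t minutes past 7:00, the hour hand is at 30 x 7 + 0.5t degrees and the minute hand is at 6t degrees.
The smaller angle between them is 88 degrees when |30H - 5.5t| = 88 or |30H - 5.5t| = 272.
With H = 7, solve 30 x 7 - 5.5t = +/- target for each target:
  t = (30 x 7 - 88) / 5.5 = 22.18
  t = (30 x 7 + 88) / 5.5 = 54.18
  t = (30 x 7 - 272) / 5.5 = -11.27 (outside (0, 60))
  t = (30 x 7 + 272) / 5.5 = 87.64 (outside (0, 60))
Valid solutions in (0, 60): {22.18, 54.18} minutes.
The second occurrence is t = 54.18 minutes.
The hands form a 88-degree angle at 54.18 minutes past 7:00.

Final answer: 54.18 minutes past 7:00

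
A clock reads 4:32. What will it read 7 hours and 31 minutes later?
Starting time: 4:32
Adding 31 minutes to 32 minutes: 32 + 31 = 63 minutes = 1 hour and 3 minutes
Adding 7 hours: 4 + 7 + 1 (carry) = 12
Final time: 12:03

Final answer: 12:03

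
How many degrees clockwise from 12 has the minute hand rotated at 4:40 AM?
The minute hand moves 6 degrees per minute.
At 4:40: 40 x 6 = 240 degrees

Final answer: 240 degrees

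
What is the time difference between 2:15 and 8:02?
From 2:15 to 8:02:
(8 x 60 + 2) - (2 x 60 + 15) = 482 - 135 = 347 minutes
= 5 hours and 47 minutes

Final answer: 5 hours and 47 minutes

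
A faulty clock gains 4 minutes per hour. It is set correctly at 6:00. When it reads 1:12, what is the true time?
For every 60 true minutes, the faulty clock advances 64 minutes, so 1 faulty-clock minute corresponds to 60/64 true minutes.
From 6:00 to 1:12 on the faulty dial is 432 minutes.
True elapsed: 432 x 60/64 = 405 minutes = 6 hours and 45 minutes.
True time: 6:00 + 6 hours and 45 minutes = 12:45.

Final answer: 12:45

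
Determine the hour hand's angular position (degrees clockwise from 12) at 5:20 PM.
The hour hand moves 30 degrees per hour and 0.5 degrees per minute.
At 5:20: (5) x 30 + 20 x 0.5 = 150 + 10 = 160 degrees

Final answer: 160 degrees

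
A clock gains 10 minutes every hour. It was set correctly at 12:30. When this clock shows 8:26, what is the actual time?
For every 60 true minutes, the faulty clock advances 70 minutes, so 1 faulty-clock minute corresponds to 60/70 true minutes.
From 12:30 to 8:26 on the faulty dial is 476 minutes.
True elapsed: 476 x 60/70 = 408 minutes = 6 hours and 48 minutes.
True time: 12:30 + 6 hours and 48 minutes = 7:18.

Final answer: 7:18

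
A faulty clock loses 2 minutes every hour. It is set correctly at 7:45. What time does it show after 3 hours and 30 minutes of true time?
For every 60 true minutes, the faulty clock advances 60 - 2 = 58 minutes.
True elapsed: 3 hours and 30 minutes = 210 minutes.
Faulty clock advances: 210 x 58/60 = 203 minutes (drift: 7 minutes behind).
Shown time: 7:45 + 203 minutes = 11:08.

Final answer: 11:08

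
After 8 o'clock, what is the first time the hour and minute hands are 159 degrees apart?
At t minutes past 8:00, the hour hand is at 30 x 8 + 0.5t degrees and the minute hand is at 6t degrees.
The smaller angle between them is 159 degrees when |30H - 5.5t| = 159 or |30H - 5.5t| = 201.
With H = 8, solve 30 x 8 - 5.5t = +/- target for each target:
  t = (30 x 8 - 159) / 5.5 = 14.73
  t = (30 x 8 + 159) / 5.5 = 72.55 (outside (0, 60))
  t = (30 x 8 - 201) / 5.5 = 7.09
  t = (30 x 8 + 201) / 5.5 = 80.18 (outside (0, 60))
Valid solutions in (0, 60): {7.09, 14.73} minutes.
The first occurrence is t = 7.09 minutes.
The hands form a 159-degree angle at 7.09 minutes past 8:00.

Final answer: 7.09 minutes past 8:00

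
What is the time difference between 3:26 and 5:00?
From 3:26 to 5:00:
(5 x 60 + 0) - (3 x 60 + 26) = 300 - 206 = 94 minutes
= 1 hour and 34 minutes

Final answer: 1 hour and 34 minutes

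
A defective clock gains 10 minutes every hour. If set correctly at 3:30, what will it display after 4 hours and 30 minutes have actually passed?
For every 60 true minutes, the faulty clock advances 60 + 10 = 70 minutes.
True elapsed: 4 hours and 30 minutes = 270 minutes.
Faulty clock advances: 270 x 70/60 = 315 minutes (drift: 45 minutes ahead).
Shown time: 3:30 + 315 minutes = 8:45.

Final answer: 8:45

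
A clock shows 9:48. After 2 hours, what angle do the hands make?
First find the time 2 hours after 9:48.
Total minutes: 9 x 60 + 48 + 2 x 60 + 0 = 708.
708 mod 720 = 708 minutes = 11:48.
Now compute the angle at 11:48:
Hour hand: 11 x 30 + 48 x 0.5 = 354 degrees
Minute hand: 48 x 6 = 288 degrees
Difference: |354 - 288| = 66 degrees
The angle is 66 degrees

Final answer: 66 degrees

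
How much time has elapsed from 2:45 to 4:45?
From 2:45 to 4:45:
(4 x 60 + 45) - (2 x 60 + 45) = 285 - 165 = 120 minutes
= 2 hours

Final answer: 2 hours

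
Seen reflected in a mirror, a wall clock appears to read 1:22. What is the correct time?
Reflection across the vertical (12-6) axis maps a hand at angle A degrees to (360 - A) degrees, which sends a reading of T minutes past 12:00 to (720 - T) minutes past 12:00.
Mirror reads 1:22 = 82 minutes past 12:00.
Actual time: (720 - 82) mod 720 = 638 minutes = 10:38.

Final answer: 10:38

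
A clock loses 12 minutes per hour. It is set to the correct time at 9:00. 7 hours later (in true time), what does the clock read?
For every 60 true minutes, the faulty clock advances 60 - 12 = 48 minutes.
True elapsed: 7 hours = 420 minutes.
Faulty clock advances: 420 x 48/60 = 336 minutes (drift: 84 minutes behind).
Shown time: 9:00 + 336 minutes = 2:36.

Final answer: 2:36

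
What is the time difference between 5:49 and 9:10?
From 5:49 to 9:10:
(9 x 60 + 10) - (5 x 60 + 49) = 550 - 349 = 201 minutes
= 3 hours and 21 minutes

Final answer: 3 hours and 21 minutes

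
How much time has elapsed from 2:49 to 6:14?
From 2:49 to 6:14:
(6 x 60 + 14) - (2 x 60 + 49) = 374 - 169 = 205 minutes
= 3 hours and 25 minutes

Final answer: 3 hours and 25 minutes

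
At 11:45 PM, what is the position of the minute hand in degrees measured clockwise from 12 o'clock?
The minute hand moves 6 degrees per minute.
At 11:45: 45 x 6 = 270 degrees

Final answer: 270 degrees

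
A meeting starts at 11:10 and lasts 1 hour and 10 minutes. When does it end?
Starting time: 11:10
Adding 10 minutes to 10 minutes: 10 + 10 = 20 minutes
Adding 1 hour: 11 + 1 = 12
Final time: 12:20

Final answer: 12:20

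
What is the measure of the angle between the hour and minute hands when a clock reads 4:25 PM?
Hour hand position: 4 x 30 + 25 x 0.5 = 132.5 degrees
Minute hand position: 25 x 6 = 150 degrees
Difference: |132.5 - 150| = 17.5 degrees
The angle between the hands is 17.5 degrees

Final answer: 17.5 degrees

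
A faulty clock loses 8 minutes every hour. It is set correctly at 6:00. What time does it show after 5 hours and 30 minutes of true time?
For every 60 true minutes, the faulty clock advances 60 - 8 = 52 minutes.
True elapsed: 5 hours and 30 minutes = 330 minutes.
Faulty clock advances: 330 x 52/60 = 286 minutes (drift: 44 minutes behind).
Shown time: 6:00 + 286 minutes = 10:46.

Final answer: 10:46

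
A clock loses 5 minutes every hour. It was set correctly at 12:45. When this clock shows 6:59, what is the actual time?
For every 60 true minutes, the faulty clock advances 55 minutes, so 1 faulty-clock minute corresponds to 60/55 true minutes.
From 12:45 to 6:59 on the faulty dial is 374 minutes.
True elapsed: 374 x 60/55 = 408 minutes = 6 hours and 48 minutes.
True time: 12:45 + 6 hours and 48 minutes = 7:33.

Final answer: 7:33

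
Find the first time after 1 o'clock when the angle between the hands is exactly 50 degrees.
At t minutes past 1:00, the hour hand is at 30 x 1 + 0.5t degrees and the minute hand is at 6t degrees.
The smaller angle between them is 50 degrees when |30H - 5.5t| = 50 or |30H - 5.5t| = 310.
With H = 1, solve 30 x 1 - 5.5t = +/- target for each target:
  t = (30 x 1 - 50) / 5.5 = -3.64 (outside (0, 60))
  t = (30 x 1 + 50) / 5.5 = 14.55
  t = (30 x 1 - 310) / 5.5 = -50.91 (outside (0, 60))
  t = (30 x 1 + 310) / 5.5 = 61.82 (outside (0, 60))
Valid solutions in (0, 60): {14.55} minutes.
The first occurrence is t = 14.55 minutes.
The hands form a 50-degree angle at 14.55 minutes past 1:00.

Final answer: 14.55 minutes past 1:00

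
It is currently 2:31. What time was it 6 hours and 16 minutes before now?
Starting time: 2:31 = 151 total minutes past 12:00
Subtracting: 6 hours and 16 minutes = 376 minutes
151 - 376 = -225 (negative, add 12 hours = 720) = 495 minutes
= 8 hours and 15 minutes past 12:00 = 8:15

Final answer: 8:15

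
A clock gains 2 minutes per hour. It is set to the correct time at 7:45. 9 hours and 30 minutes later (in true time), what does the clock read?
For every 60 true minutes, the faulty clock advances 60 + 2 = 62 minutes.
True elapsed: 9 hours and 30 minutes = 570 minutes.
Faulty clock advances: 570 x 62/60 = 589 minutes (drift: 19 minutes ahead).
Shown time: 7:45 + 589 minutes = 5:34.

Final answer: 5:34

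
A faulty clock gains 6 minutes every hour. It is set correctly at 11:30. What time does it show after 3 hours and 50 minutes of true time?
For every 60 true minutes, the faulty clock advances 60 + 6 = 66 minutes.
True elapsed: 3 hours and 50 minutes = 230 minutes.
Faulty clock advances: 230 x 66/60 = 253 minutes (drift: 23 minutes ahead).
Shown time: 11:30 + 253 minutes = 3:43.

Final answer: 3:43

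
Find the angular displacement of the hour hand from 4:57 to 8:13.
The hour hand moves 0.5 degrees per minute.
Time elapsed: 8:13 - 4:57 = 196 minutes
Angular displacement: 196 x 0.5 = 98 degrees

Final answer: 98 degrees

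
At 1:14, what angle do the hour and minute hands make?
Hour hand position: 1 x 30 + 14 x 0.5 = 37 degrees
Minute hand position: 14 x 6 = 84 degrees
Difference: |37 - 84| = 47 degrees
The angle between the hands is 47 degrees

Final answer: 47 degrees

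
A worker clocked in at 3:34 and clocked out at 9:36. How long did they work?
From 3:34 to 9:36:
(9 x 60 + 36) - (3 x 60 + 34) = 576 - 214 = 362 minutes
= 6 hours and 2 minutes

Final answer: 6 hours and 2 minutes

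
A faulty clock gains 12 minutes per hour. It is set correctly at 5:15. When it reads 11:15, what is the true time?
For every 60 true minutes, the faulty clock advances 72 minutes, so 1 faulty-clock minute corresponds to 60/72 true minutes.
From 5:15 to 11:15 on the faulty dial is 360 minutes.
True elapsed: 360 x 60/72 = 300 minutes = 5 hours.
True time: 5:15 + 5 hours = 10:15.

Final answer: 10:15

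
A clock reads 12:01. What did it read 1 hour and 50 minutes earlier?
Starting time: 12:01 = 1 total minutes past 12:00
Subtracting: 1 hour and 50 minutes = 110 minutes
1 - 110 = -109 (negative, add 12 hours = 720) = 611 minutes
= 10 hours and 11 minutes past 12:00 = 10:11

Final answer: 10:11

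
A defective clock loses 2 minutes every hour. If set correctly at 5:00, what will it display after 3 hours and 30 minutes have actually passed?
For every 60 true minutes, the faulty clock advances 60 - 2 = 58 minutes.
True elapsed: 3 hours and 30 minutes = 210 minutes.
Faulty clock advances: 210 x 58/60 = 203 minutes (drift: 7 minutes behind).
Shown time: 5:00 + 203 minutes = 8:23.

Final answer: 8:23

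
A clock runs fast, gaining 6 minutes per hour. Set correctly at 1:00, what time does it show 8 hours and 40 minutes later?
For every 60 true minutes, the faulty clock advances 60 + 6 = 66 minutes.
True elapsed: 8 hours and 40 minutes = 520 minutes.
Faulty clock advances: 520 x 66/60 = 572 minutes (drift: 52 minutes ahead).
Shown time: 1:00 + 572 minutes = 10:32.

Final answer: 10:32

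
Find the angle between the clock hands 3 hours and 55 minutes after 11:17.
First find the time 3 hours and 55 minutes after 11:17.
Total minutes: 11 x 60 + 17 + 3 x 60 + 55 = 912.
912 mod 720 = 192 minutes = 3:12.
Now compute the angle at 3:12:
Hour hand: 3 x 30 + 12 x 0.5 = 96 degrees
Minute hand: 12 x 6 = 72 degrees
Difference: |96 - 72| = 24 degrees
The angle is 24 degrees

Final answer: 24 degrees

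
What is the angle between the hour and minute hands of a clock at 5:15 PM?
Hour hand position: 5 x 30 + 15 x 0.5 = 157.5 degrees
Minute hand position: 15 x 6 = 90 degrees
Difference: |157.5 - 90| = 67.5 degrees
The angle between the hands is 67.5 degrees

Final answer: 67.5 degrees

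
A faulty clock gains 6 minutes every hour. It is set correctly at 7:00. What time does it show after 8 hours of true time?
For every 60 true minutes, the faulty clock advances 60 + 6 = 66 minutes.
True elapsed: 8 hours = 480 minutes.
Faulty clock advances: 480 x 66/60 = 528 minutes (drift: 48 minutes ahead).
Shown time: 7:00 + 528 minutes = 3:48.

Final answer: 3:48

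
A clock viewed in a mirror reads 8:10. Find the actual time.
Reflection across the vertical (12-6) axis maps a hand at angle A degrees to (360 - A) degrees, which sends a reading of T minutes past 12:00 to (720 - T) minutes past 12:00.
Mirror reads 8:10 = 490 minutes past 12:00.
Actual time: (720 - 490) mod 720 = 230 minutes = 3:50.

Final answer: 3:50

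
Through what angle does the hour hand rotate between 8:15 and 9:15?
The hour hand moves 0.5 degrees per minute.
Time elapsed: 9:15 - 8:15 = 60 minutes
Angular displacement: 60 x 0.5 = 30 degrees

Final answer: 30 degrees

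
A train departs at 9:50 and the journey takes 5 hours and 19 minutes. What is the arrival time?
Starting time: 9:50
Adding 19 minutes to 50 minutes: 50 + 19 = 69 minutes = 1 hour and 9 minutes
Adding 5 hours: 9 + 5 + 1 (carry) = 15 - 12 = 3
Final time: 3:09

Final answer: 3:09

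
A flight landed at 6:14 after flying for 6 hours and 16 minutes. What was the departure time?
Starting time: 6:14 = 374 total minutes past 12:00
Subtracting: 6 hours and 16 minutes = 376 minutes
374 - 376 = -2 (negative, add 12 hours = 720) = 718 minutes
= 11 hours and 58 minutes past 12:00 = 11:58

Final answer: 11:58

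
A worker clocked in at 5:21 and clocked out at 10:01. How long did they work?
From 5:21 to 10:01:
(10 x 60 + 1) - (5 x 60 + 21) = 601 - 321 = 280 minutes
= 4 hours and 40 minutes

Final answer: 4 hours and 40 minutes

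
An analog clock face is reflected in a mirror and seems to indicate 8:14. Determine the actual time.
Reflection across the vertical (12-6) axis maps a hand at angle A degrees to (360 - A) degrees, which sends a reading of T minutes past 12:00 to (720 - T) minutes past 12:00.
Mirror reads 8:14 = 494 minutes past 12:00.
Actual time: (720 - 494) mod 720 = 226 minutes = 3:46.

Final answer: 3:46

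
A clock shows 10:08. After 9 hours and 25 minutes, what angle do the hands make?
First find the time 9 hours and 25 minutes after 10:08.
Total minutes: 10 x 60 + 8 + 9 x 60 + 25 = 1173.
1173 mod 720 = 453 minutes = 7:33.
Now compute the angle at 7:33:
Hour hand: 7 x 30 + 33 x 0.5 = 226.5 degrees
Minute hand: 33 x 6 = 198 degrees
Difference: |226.5 - 198| = 28.5 degrees
The angle is 28.5 degrees

Final answer: 28.5 degrees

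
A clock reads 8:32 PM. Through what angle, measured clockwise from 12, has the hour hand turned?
The hour hand moves 30 degrees per hour and 0.5 degrees per minute.
At 8:32: (8) x 30 + 32 x 0.5 = 240 + 16 = 256 degrees

Final answer: 256 degrees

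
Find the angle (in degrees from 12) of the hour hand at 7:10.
The hour hand moves 30 degrees per hour and 0.5 degrees per minute.
At 7:10: (7) x 30 + 10 x 0.5 = 210 + 5 = 215 degrees

Final answer: 215 degrees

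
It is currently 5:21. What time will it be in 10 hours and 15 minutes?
Starting time: 5:21
Adding 15 minutes to 21 minutes: 21 + 15 = 36 minutes
Adding 10 hours: 5 + 10 = 15 - 12 = 3
Final time: 3:36

Final answer: 3:36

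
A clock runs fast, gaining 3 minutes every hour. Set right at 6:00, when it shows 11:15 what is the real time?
For every 60 true minutes, the faulty clock advances 63 minutes, so 1 faulty-clock minute corresponds to 60/63 true minutes.
From 6:00 to 11:15 on the faulty dial is 315 minutes.
True elapsed: 315 x 60/63 = 300 minutes = 5 hours.
True time: 6:00 + 5 hours = 11:00.

Final answer: 11:00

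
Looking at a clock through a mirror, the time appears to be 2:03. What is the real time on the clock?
Reflection across the vertical (12-6) axis maps a hand at angle A degrees to (360 - A) degrees, which sends a reading of T minutes past 12:00 to (720 - T) minutes past 12:00.
Mirror reads 2:03 = 123 minutes past 12:00.
Actual time: (720 - 123) mod 720 = 597 minutes = 9:57.

Final answer: 9:57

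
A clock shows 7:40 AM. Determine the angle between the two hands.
Hour hand position: 7 x 30 + 40 x 0.5 = 230 degrees
Minute hand position: 40 x 6 = 240 degrees
Difference: |230 - 240| = 10 degrees
The angle between the hands is 10 degrees

Final answer: 10 degrees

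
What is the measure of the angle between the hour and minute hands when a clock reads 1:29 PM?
Hour hand position: 1 x 30 + 29 x 0.5 = 44.5 degrees
Minute hand position: 29 x 6 = 174 degrees
Difference: |44.5 - 174| = 129.5 degrees
The angle between the hands is 129.5 degrees

Final answer: 129.5 degrees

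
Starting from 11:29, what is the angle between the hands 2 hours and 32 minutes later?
First find the time 2 hours and 32 minutes after 11:29.
Total minutes: 11 x 60 + 29 + 2 x 60 + 32 = 841.
841 mod 720 = 121 minutes = 2:01.
Now compute the angle at 2:01:
Hour hand: 2 x 30 + 1 x 0.5 = 60.5 degrees
Minute hand: 1 x 6 = 6 degrees
Difference: |60.5 - 6| = 54.5 degrees
The angle is 54.5 degrees

Final answer: 54.5 degrees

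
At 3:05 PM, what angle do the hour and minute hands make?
Hour hand position: 3 x 30 + 5 x 0.5 = 92.5 degrees
Minute hand position: 5 x 6 = 30 degrees
Difference: |92.5 - 30| = 62.5 degrees
The angle between the hands is 62.5 degrees

Final answer: 62.5 degrees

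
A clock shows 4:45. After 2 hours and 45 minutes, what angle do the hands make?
First find the time 2 hours and 45 minutes after 4:45.
Total minutes: 4 x 60 + 45 + 2 x 60 + 45 = 450.
450 mod 720 = 450 minutes = 7:30.
Now compute the angle at 7:30:
Hour hand: 7 x 30 + 30 x 0.5 = 225 degrees
Minute hand: 30 x 6 = 180 degrees
Difference: |225 - 180| = 45 degrees
The angle is 45 degrees

Final answer: 45 degrees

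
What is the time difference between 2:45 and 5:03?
From 2:45 to 5:03:
(5 x 60 + 3) - (2 x 60 + 45) = 303 - 165 = 138 minutes
= 2 hours and 18 minutes

Final answer: 2 hours and 18 minutes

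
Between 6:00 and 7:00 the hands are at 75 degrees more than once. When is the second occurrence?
At t minutes past 6:00, the hour hand is at 30 x 6 + 0.5t degrees and the minute hand is at 6t degrees.
The smaller angle between them is 75 degrees when |30H - 5.5t| = 75 or |30H - 5.5t| = 285.
With H = 6, solve 30 x 6 - 5.5t = +/- target for each target:
  t = (30 x 6 - 75) / 5.5 = 19.09
  t = (30 x 6 + 75) / 5.5 = 46.36
  t = (30 x 6 - 285) / 5.5 = -19.09 (outside (0, 60))
  t = (30 x 6 + 285) / 5.5 = 84.55 (outside (0, 60))
Valid solutions in (0, 60): {19.09, 46.36} minutes.
The second occurrence is t = 46.36 minutes.
The hands form a 75-degree angle at 46.36 minutes past 6:00.

Final answer: 46.36 minutes past 6:00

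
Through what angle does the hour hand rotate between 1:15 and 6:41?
The hour hand moves 0.5 degrees per minute.
Time elapsed: 6:41 - 1:15 = 326 minutes
Angular displacement: 326 x 0.5 = 163 degrees

Final answer: 163 degrees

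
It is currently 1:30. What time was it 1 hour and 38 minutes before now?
Starting time: 1:30 = 90 total minutes past 12:00
Subtracting: 1 hour and 38 minutes = 98 minutes
90 - 98 = -8 (negative, add 12 hours = 720) = 712 minutes
= 11 hours and 52 minutes past 12:00 = 11:52

Final answer: 11:52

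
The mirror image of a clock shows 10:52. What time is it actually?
Reflection across the vertical (12-6) axis maps a hand at angle A degrees to (360 - A) degrees, which sends a reading of T minutes past 12:00 to (720 - T) minutes past 12:00.
Mirror reads 10:52 = 652 minutes past 12:00.
Actual time: (720 - 652) mod 720 = 68 minutes = 1:08.

Final answer: 1:08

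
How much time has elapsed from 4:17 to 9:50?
From 4:17 to 9:50:
(9 x 60 + 50) - (4 x 60 + 17) = 590 - 257 = 333 minutes
= 5 hours and 33 minutes

Final answer: 5 hours and 33 minutes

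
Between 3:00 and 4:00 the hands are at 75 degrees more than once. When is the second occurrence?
At t minutes past 3:00, the hour hand is at 30 x 3 + 0.5t degrees and the minute hand is at 6t degrees.
The smaller angle between them is 75 degrees when |30H - 5.5t| = 75 or |30H - 5.5t| = 285.
With H = 3, solve 30 x 3 - 5.5t = +/- target for each target:
  t = (30 x 3 - 75) / 5.5 = 2.73
  t = (30 x 3 + 75) / 5.5 = 30
  t = (30 x 3 - 285) / 5.5 = -35.45 (outside (0, 60))
  t = (30 x 3 + 285) / 5.5 = 68.18 (outside (0, 60))
Valid solutions in (0, 60): {2.73, 30} minutes.
The second occurrence is t = 30 minutes.
The hands form a 75-degree angle at 30 minutes past 3:00.

Final answer: 30 minutes past 3:00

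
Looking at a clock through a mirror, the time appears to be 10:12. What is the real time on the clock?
Reflection across the vertical (12-6) axis maps a hand at angle A degrees to (360 - A) degrees, which sends a reading of T minutes past 12:00 to (720 - T) minutes past 12:00.
Mirror reads 10:12 = 612 minutes past 12:00.
Actual time: (720 - 612) mod 720 = 108 minutes = 1:48.

Final answer: 1:48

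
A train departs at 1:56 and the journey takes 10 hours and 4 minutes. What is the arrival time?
Starting time: 1:56
Adding 4 minutes to 56 minutes: 56 + 4 = 60 minutes = 1 hour
Adding 10 hours: 1 + 10 + 1 (carry) = 12
Final time: 12:00

Final answer: 12:00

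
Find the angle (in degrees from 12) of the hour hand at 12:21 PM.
The hour hand moves 30 degrees per hour and 0.5 degrees per minute.
At 12:21: (0) x 30 + 21 x 0.5 = 0 + 10.5 = 10.5 degrees

Final answer: 10.5 degrees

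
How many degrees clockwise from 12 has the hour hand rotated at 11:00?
The hour hand moves 30 degrees per hour and 0.5 degrees per minute.
At 11:00: (11) x 30 + 0 x 0.5 = 330 + 0 = 330 degrees

Final answer: 330 degrees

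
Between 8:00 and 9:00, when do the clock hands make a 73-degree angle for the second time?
At t minutes past 8:00, the hour hand is at 30 x 8 + 0.5t degrees and the minute hand is at 6t degrees.
The smaller angle between them is 73 degrees when |30H - 5.5t| = 73 or |30H - 5.5t| = 287.
With H = 8, solve 30 x 8 - 5.5t = +/- target for each target:
  t = (30 x 8 - 73) / 5.5 = 30.36
  t = (30 x 8 + 73) / 5.5 = 56.91
  t = (30 x 8 - 287) / 5.5 = -8.55 (outside (0, 60))
  t = (30 x 8 + 287) / 5.5 = 95.82 (outside (0, 60))
Valid solutions in (0, 60): {30.36, 56.91} minutes.
The second occurrence is t = 56.91 minutes.
The hands form a 73-degree angle at 56.91 minutes past 8:00.

Final answer: 56.91 minutes past 8:00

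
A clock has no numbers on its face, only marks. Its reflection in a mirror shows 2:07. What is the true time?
Reflection across the vertical (12-6) axis maps a hand at angle A degrees to (360 - A) degrees, which sends a reading of T minutes past 12:00 to (720 - T) minutes past 12:00.
Mirror reads 2:07 = 127 minutes past 12:00.
Actual time: (720 - 127) mod 720 = 593 minutes = 9:53.

Final answer: 9:53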